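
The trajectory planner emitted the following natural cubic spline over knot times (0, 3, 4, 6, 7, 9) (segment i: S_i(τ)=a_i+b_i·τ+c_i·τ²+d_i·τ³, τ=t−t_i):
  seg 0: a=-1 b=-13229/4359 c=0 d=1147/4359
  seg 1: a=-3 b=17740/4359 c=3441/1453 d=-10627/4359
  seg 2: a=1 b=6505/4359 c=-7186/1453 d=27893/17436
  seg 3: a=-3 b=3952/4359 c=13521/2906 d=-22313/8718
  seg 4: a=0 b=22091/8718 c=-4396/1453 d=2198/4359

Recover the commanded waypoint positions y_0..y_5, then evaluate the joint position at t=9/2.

y_0 = S_0(0) = a_0 = -1
y_1 = S_1(0) = a_1 = -3
y_2 = S_2(0) = a_2 = 1
y_3 = S_3(0) = a_3 = -3
y_4 = S_4(0) = a_4 = 0
y_5 = S_4(2) = -3
t_q=9/2 is in segment 2 (τ=1/2); S_2(τ)=32999/46496

y_0=-1 y_1=-3 y_2=1 y_3=-3 y_4=0 y_5=-3
S(9/2) = 32999/46496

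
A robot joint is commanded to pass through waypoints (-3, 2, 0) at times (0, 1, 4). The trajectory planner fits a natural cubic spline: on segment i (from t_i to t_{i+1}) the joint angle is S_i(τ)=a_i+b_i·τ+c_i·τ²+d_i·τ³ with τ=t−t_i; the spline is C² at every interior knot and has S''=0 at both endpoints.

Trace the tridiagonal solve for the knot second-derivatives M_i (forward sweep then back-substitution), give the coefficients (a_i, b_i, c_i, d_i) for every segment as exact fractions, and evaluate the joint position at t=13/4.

Δ: Δ0=5, Δ1=-2/3
row 1: diag=8, rhs=-34; c'=3/8, d'=-17/4
back: M1=-17/4
M: M0=0, M1=-17/4, M2=0
seg 0: a=-3, c=M0/2=0, d=(M1−M0)/(6·1)=-17/24, b=Δ0−h0·(2M0+M1)/6=137/24
seg 1: a=2, c=M1/2=-17/8, d=(M2−M1)/(6·3)=17/72, b=Δ1−h1·(2M1+M2)/6=43/12
t_q=13/4 → seg 1, τ=9/4; S=2+43/12·τ+-17/8·τ²+17/72·τ³=1021/512

  seg 0: a=-3 b=137/24 c=0 d=-17/24
  seg 1: a=2 b=43/12 c=-17/8 d=17/72
S(13/4) = 1021/512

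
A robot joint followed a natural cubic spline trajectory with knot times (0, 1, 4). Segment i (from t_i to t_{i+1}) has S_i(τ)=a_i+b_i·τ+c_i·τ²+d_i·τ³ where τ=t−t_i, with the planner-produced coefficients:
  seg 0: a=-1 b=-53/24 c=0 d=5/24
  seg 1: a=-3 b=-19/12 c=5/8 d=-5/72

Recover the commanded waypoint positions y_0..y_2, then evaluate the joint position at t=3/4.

y_0 = S_0(0) = a_0 = -1
y_1 = S_1(0) = a_1 = -3
y_2 = S_1(3) = -4
t_q=3/4 is in segment 0 (τ=3/4); S_0(τ)=-1315/512

y_0=-1 y_1=-3 y_2=-4
S(3/4) = -1315/512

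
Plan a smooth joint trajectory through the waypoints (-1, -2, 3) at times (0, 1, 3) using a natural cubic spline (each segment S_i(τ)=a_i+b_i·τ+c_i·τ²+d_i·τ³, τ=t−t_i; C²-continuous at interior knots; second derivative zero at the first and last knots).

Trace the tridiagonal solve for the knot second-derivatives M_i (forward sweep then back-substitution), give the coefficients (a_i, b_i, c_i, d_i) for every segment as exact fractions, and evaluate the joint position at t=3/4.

Δ: Δ0=-1, Δ1=5/2
row 1: diag=6, rhs=21; c'=1/3, d'=7/2
back: M1=7/2
M: M0=0, M1=7/2, M2=0
seg 0: a=-1, c=M0/2=0, d=(M1−M0)/(6·1)=7/12, b=Δ0−h0·(2M0+M1)/6=-19/12
seg 1: a=-2, c=M1/2=7/4, d=(M2−M1)/(6·2)=-7/24, b=Δ1−h1·(2M1+M2)/6=1/6
t_q=3/4 → seg 0, τ=3/4; S=-1+-19/12·τ+0·τ²+7/12·τ³=-497/256

  seg 0: a=-1 b=-19/12 c=0 d=7/12
  seg 1: a=-2 b=1/6 c=7/4 d=-7/24
S(3/4) = -497/256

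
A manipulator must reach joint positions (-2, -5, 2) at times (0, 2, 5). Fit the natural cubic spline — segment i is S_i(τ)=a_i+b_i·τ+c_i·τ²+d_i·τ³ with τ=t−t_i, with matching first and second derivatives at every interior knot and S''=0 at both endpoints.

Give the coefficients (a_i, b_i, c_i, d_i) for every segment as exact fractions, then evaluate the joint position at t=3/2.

  seg 0: a=-2 b=-34/15 c=0 d=23/120
  seg 1: a=-5 b=1/30 c=23/20 d=-23/180
S(3/2) = -1521/320

Δ: Δ0=-3/2, Δ1=7/3
row 1: diag=10, rhs=23; c'=3/10, d'=23/10
back: M1=23/10
M: M0=0, M1=23/10, M2=0
seg 0: a=-2, c=M0/2=0, d=(M1−M0)/(6·2)=23/120, b=Δ0−h0·(2M0+M1)/6=-34/15
seg 1: a=-5, c=M1/2=23/20, d=(M2−M1)/(6·3)=-23/180, b=Δ1−h1·(2M1+M2)/6=1/30
t_q=3/2 → seg 0, τ=3/2; S=-2+-34/15·τ+0·τ²+23/120·τ³=-1521/320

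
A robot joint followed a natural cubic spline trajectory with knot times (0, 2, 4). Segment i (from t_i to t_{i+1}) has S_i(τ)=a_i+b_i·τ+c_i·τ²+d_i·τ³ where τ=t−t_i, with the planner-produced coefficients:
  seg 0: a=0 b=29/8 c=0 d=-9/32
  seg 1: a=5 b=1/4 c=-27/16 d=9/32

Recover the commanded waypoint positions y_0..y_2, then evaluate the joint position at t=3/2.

y_0=0 y_1=5 y_2=1
S(3/2) = 1149/256

y_0 = S_0(0) = a_0 = 0
y_1 = S_1(0) = a_1 = 5
y_2 = S_1(2) = 1
t_q=3/2 is in segment 0 (τ=3/2); S_0(τ)=1149/256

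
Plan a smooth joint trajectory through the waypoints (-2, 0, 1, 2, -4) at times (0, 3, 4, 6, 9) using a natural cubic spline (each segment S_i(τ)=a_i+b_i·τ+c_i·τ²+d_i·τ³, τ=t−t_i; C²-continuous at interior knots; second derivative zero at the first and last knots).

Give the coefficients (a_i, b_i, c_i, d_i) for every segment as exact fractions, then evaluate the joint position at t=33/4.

Δ: Δ0=2/3, Δ1=1, Δ2=1/2, Δ3=-2
row 1: diag=8, rhs=2; c'=1/8, d'=1/4
row 2: denom=6−1·1/8=47/8; d'=(-3−1·1/4)/(47/8)=-26/47
row 3: denom=10−2·16/47=438/47; d'=(-15−2·-26/47)/(438/47)=-653/438
back: M3=-653/438
back: M2=-26/47−16/47·-653/438=-10/219
back: M1=1/4−1/8·-10/219=56/219
M: M0=0, M1=56/219, M2=-10/219, M3=-653/438, M4=0
seg 0: a=-2, c=M0/2=0, d=(M1−M0)/(6·3)=28/1971, b=Δ0−h0·(2M0+M1)/6=118/219
seg 1: a=0, c=M1/2=28/219, d=(M2−M1)/(6·1)=-11/219, b=Δ1−h1·(2M1+M2)/6=202/219
seg 2: a=1, c=M2/2=-5/219, d=(M3−M2)/(6·2)=-211/1752, b=Δ2−h2·(2M2+M3)/6=75/73
seg 3: a=2, c=M3/2=-653/876, d=(M4−M3)/(6·3)=653/7884, b=Δ3−h3·(2M3+M4)/6=-223/438
t_q=33/4 → seg 3, τ=9/4; S=2+-223/438·τ+-653/876·τ²+653/7884·τ³=-36925/18688

  seg 0: a=-2 b=118/219 c=0 d=28/1971
  seg 1: a=0 b=202/219 c=28/219 d=-11/219
  seg 2: a=1 b=75/73 c=-5/219 d=-211/1752
  seg 3: a=2 b=-223/438 c=-653/876 d=653/7884
S(33/4) = -36925/18688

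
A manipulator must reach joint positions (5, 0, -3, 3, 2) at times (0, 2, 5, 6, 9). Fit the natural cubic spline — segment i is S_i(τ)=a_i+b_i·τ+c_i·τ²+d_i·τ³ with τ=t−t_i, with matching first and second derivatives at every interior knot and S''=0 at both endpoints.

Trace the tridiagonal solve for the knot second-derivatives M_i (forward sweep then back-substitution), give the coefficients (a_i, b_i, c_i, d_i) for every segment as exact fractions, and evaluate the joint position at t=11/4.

  seg 0: a=5 b=-605/279 c=0 d=-185/2232
  seg 1: a=0 b=-1765/558 c=-185/372 d=4079/10044
  seg 2: a=-3 b=5377/1116 c=881/279 d=-245/124
  seg 3: a=3 b=2905/558 c=-3091/1116 d=3091/10044
S(11/4) = -19687/7936

Δ: Δ0=-5/2, Δ1=-1, Δ2=6, Δ3=-1/3
row 1: diag=10, rhs=9; c'=3/10, d'=9/10
row 2: denom=8−3·3/10=71/10; d'=(42−3·9/10)/(71/10)=393/71
row 3: denom=8−1·10/71=558/71; d'=(-38−1·393/71)/(558/71)=-3091/558
back: M3=-3091/558
back: M2=393/71−10/71·-3091/558=1762/279
back: M1=9/10−3/10·1762/279=-185/186
M: M0=0, M1=-185/186, M2=1762/279, M3=-3091/558, M4=0
seg 0: a=5, c=M0/2=0, d=(M1−M0)/(6·2)=-185/2232, b=Δ0−h0·(2M0+M1)/6=-605/279
seg 1: a=0, c=M1/2=-185/372, d=(M2−M1)/(6·3)=4079/10044, b=Δ1−h1·(2M1+M2)/6=-1765/558
seg 2: a=-3, c=M2/2=881/279, d=(M3−M2)/(6·1)=-245/124, b=Δ2−h2·(2M2+M3)/6=5377/1116
seg 3: a=3, c=M3/2=-3091/1116, d=(M4−M3)/(6·3)=3091/10044, b=Δ3−h3·(2M3+M4)/6=2905/558
t_q=11/4 → seg 1, τ=3/4; S=0+-1765/558·τ+-185/372·τ²+4079/10044·τ³=-19687/7936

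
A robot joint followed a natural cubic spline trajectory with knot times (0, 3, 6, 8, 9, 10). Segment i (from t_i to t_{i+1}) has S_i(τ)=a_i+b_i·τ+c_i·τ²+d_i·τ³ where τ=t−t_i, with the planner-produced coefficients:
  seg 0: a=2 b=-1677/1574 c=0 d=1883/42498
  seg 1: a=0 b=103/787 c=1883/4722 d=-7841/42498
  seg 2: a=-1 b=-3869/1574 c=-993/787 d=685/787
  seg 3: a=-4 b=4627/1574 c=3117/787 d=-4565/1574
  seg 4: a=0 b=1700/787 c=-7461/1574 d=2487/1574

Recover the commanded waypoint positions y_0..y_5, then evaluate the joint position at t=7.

y_0 = S_0(0) = a_0 = 2
y_1 = S_1(0) = a_1 = 0
y_2 = S_2(0) = a_2 = -1
y_3 = S_3(0) = a_3 = -4
y_4 = S_4(0) = a_4 = 0
y_5 = S_4(1) = -1
t_q=7 is in segment 2 (τ=1); S_2(τ)=-6059/1574

y_0=2 y_1=0 y_2=-1 y_3=-4 y_4=0 y_5=-1
S(7) = -6059/1574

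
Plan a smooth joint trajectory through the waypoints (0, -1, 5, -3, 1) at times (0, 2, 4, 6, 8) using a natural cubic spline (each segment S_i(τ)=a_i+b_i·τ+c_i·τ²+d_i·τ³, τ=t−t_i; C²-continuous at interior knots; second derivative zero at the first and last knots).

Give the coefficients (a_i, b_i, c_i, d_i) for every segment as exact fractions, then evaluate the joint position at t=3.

  seg 0: a=0 b=-229/112 c=0 d=173/448
  seg 1: a=-1 b=145/56 c=519/224 d=-473/448
  seg 2: a=5 b=-13/16 c=-225/56 d=543/448
  seg 3: a=-3 b=-131/56 c=729/224 d=-243/448
S(3) = 1277/448

Δ: Δ0=-1/2, Δ1=3, Δ2=-4, Δ3=2
row 1: diag=8, rhs=21; c'=1/4, d'=21/8
row 2: denom=8−2·1/4=15/2; d'=(-42−2·21/8)/(15/2)=-63/10
row 3: denom=8−2·4/15=112/15; d'=(36−2·-63/10)/(112/15)=729/112
back: M3=729/112
back: M2=-63/10−4/15·729/112=-225/28
back: M1=21/8−1/4·-225/28=519/112
M: M0=0, M1=519/112, M2=-225/28, M3=729/112, M4=0
seg 0: a=0, c=M0/2=0, d=(M1−M0)/(6·2)=173/448, b=Δ0−h0·(2M0+M1)/6=-229/112
seg 1: a=-1, c=M1/2=519/224, d=(M2−M1)/(6·2)=-473/448, b=Δ1−h1·(2M1+M2)/6=145/56
seg 2: a=5, c=M2/2=-225/56, d=(M3−M2)/(6·2)=543/448, b=Δ2−h2·(2M2+M3)/6=-13/16
seg 3: a=-3, c=M3/2=729/224, d=(M4−M3)/(6·2)=-243/448, b=Δ3−h3·(2M3+M4)/6=-131/56
t_q=3 → seg 1, τ=1; S=-1+145/56·τ+519/224·τ²+-473/448·τ³=1277/448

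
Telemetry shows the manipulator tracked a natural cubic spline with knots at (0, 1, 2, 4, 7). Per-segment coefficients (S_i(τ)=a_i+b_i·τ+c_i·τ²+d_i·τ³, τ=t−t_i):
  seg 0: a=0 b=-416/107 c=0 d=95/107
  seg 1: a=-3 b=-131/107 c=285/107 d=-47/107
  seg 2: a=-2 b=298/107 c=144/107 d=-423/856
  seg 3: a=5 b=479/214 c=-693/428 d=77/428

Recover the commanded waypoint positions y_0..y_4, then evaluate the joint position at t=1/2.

y_0 = S_0(0) = a_0 = 0
y_1 = S_1(0) = a_1 = -3
y_2 = S_2(0) = a_2 = -2
y_3 = S_3(0) = a_3 = 5
y_4 = S_3(3) = 2
t_q=1/2 is in segment 0 (τ=1/2); S_0(τ)=-1569/856

y_0=0 y_1=-3 y_2=-2 y_3=5 y_4=2
S(1/2) = -1569/856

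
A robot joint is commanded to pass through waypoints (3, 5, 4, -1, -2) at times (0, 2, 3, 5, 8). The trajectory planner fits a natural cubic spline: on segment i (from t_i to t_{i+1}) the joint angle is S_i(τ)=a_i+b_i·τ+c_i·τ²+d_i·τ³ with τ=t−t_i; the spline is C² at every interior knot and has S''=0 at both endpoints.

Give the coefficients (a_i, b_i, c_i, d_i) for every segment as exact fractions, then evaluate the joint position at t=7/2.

  seg 0: a=3 b=767/489 c=0 d=-139/978
  seg 1: a=5 b=-67/489 c=-139/163 d=-5/489
  seg 2: a=4 b=-916/489 c=-144/163 d=1115/3912
  seg 3: a=-1 b=-1943/978 c=539/652 d=-539/5868
S(7/2) = 30025/10432

Δ: Δ0=1, Δ1=-1, Δ2=-5/2, Δ3=-1/3
row 1: diag=6, rhs=-12; c'=1/6, d'=-2
row 2: denom=6−1·1/6=35/6; d'=(-9−1·-2)/(35/6)=-6/5
row 3: denom=10−2·12/35=326/35; d'=(13−2·-6/5)/(326/35)=539/326
back: M3=539/326
back: M2=-6/5−12/35·539/326=-288/163
back: M1=-2−1/6·-288/163=-278/163
M: M0=0, M1=-278/163, M2=-288/163, M3=539/326, M4=0
seg 0: a=3, c=M0/2=0, d=(M1−M0)/(6·2)=-139/978, b=Δ0−h0·(2M0+M1)/6=767/489
seg 1: a=5, c=M1/2=-139/163, d=(M2−M1)/(6·1)=-5/489, b=Δ1−h1·(2M1+M2)/6=-67/489
seg 2: a=4, c=M2/2=-144/163, d=(M3−M2)/(6·2)=1115/3912, b=Δ2−h2·(2M2+M3)/6=-916/489
seg 3: a=-1, c=M3/2=539/652, d=(M4−M3)/(6·3)=-539/5868, b=Δ3−h3·(2M3+M4)/6=-1943/978
t_q=7/2 → seg 2, τ=1/2; S=4+-916/489·τ+-144/163·τ²+1115/3912·τ³=30025/10432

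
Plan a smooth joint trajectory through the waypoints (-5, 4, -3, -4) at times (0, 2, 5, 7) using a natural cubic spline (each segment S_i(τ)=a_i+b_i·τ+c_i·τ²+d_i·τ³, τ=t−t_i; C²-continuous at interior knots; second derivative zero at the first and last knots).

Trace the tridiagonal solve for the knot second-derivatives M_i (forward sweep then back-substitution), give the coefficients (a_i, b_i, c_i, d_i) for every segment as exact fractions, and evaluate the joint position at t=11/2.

  seg 0: a=-5 b=3343/546 c=0 d=-443/1092
  seg 1: a=4 b=685/546 c=-443/182 d=26/63
  seg 2: a=-3 b=-1205/546 c=233/182 d=-233/1092
S(11/2) = -1585/416

Δ: Δ0=9/2, Δ1=-7/3, Δ2=-1/2
row 1: diag=10, rhs=-41; c'=3/10, d'=-41/10
row 2: denom=10−3·3/10=91/10; d'=(11−3·-41/10)/(91/10)=233/91
back: M2=233/91
back: M1=-41/10−3/10·233/91=-443/91
M: M0=0, M1=-443/91, M2=233/91, M3=0
seg 0: a=-5, c=M0/2=0, d=(M1−M0)/(6·2)=-443/1092, b=Δ0−h0·(2M0+M1)/6=3343/546
seg 1: a=4, c=M1/2=-443/182, d=(M2−M1)/(6·3)=26/63, b=Δ1−h1·(2M1+M2)/6=685/546
seg 2: a=-3, c=M2/2=233/182, d=(M3−M2)/(6·2)=-233/1092, b=Δ2−h2·(2M2+M3)/6=-1205/546
t_q=11/2 → seg 2, τ=1/2; S=-3+-1205/546·τ+233/182·τ²+-233/1092·τ³=-1585/416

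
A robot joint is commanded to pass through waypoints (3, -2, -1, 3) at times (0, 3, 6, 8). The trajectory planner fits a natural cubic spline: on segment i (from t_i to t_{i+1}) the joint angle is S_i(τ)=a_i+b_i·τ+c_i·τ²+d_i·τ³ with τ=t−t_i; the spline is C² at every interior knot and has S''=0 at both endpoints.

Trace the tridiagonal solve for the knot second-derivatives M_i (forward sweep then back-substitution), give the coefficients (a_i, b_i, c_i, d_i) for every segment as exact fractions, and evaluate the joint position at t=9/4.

Δ: Δ0=-5/3, Δ1=1/3, Δ2=2
row 1: diag=12, rhs=12; c'=1/4, d'=1
row 2: denom=10−3·1/4=37/4; d'=(10−3·1)/(37/4)=28/37
back: M2=28/37
back: M1=1−1/4·28/37=30/37
M: M0=0, M1=30/37, M2=28/37, M3=0
seg 0: a=3, c=M0/2=0, d=(M1−M0)/(6·3)=5/111, b=Δ0−h0·(2M0+M1)/6=-230/111
seg 1: a=-2, c=M1/2=15/37, d=(M2−M1)/(6·3)=-1/333, b=Δ1−h1·(2M1+M2)/6=-95/111
seg 2: a=-1, c=M2/2=14/37, d=(M3−M2)/(6·2)=-7/111, b=Δ2−h2·(2M2+M3)/6=166/111
t_q=9/4 → seg 0, τ=9/4; S=3+-230/111·τ+0·τ²+5/111·τ³=-2721/2368

  seg 0: a=3 b=-230/111 c=0 d=5/111
  seg 1: a=-2 b=-95/111 c=15/37 d=-1/333
  seg 2: a=-1 b=166/111 c=14/37 d=-7/111
S(9/4) = -2721/2368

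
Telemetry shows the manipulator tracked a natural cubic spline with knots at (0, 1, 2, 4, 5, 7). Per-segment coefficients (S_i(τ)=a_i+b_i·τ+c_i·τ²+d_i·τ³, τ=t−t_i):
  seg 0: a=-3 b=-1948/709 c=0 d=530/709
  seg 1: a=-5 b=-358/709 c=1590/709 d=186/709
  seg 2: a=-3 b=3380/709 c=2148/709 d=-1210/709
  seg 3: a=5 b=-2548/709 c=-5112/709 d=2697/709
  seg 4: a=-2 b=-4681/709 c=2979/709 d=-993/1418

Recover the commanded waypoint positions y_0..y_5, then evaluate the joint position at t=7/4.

y_0=-3 y_1=-5 y_2=-3 y_3=5 y_4=-2 y_5=-4
S(7/4) = -90901/22688

y_0 = S_0(0) = a_0 = -3
y_1 = S_1(0) = a_1 = -5
y_2 = S_2(0) = a_2 = -3
y_3 = S_3(0) = a_3 = 5
y_4 = S_4(0) = a_4 = -2
y_5 = S_4(2) = -4
t_q=7/4 is in segment 1 (τ=3/4); S_1(τ)=-90901/22688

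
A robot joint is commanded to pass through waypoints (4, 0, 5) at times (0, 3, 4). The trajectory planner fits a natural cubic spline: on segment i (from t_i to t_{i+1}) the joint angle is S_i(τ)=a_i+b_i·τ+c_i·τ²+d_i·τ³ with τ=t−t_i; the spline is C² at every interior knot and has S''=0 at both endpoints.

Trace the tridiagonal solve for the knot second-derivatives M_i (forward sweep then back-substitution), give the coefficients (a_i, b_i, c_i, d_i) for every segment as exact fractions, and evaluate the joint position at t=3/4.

Δ: Δ0=-4/3, Δ1=5
row 1: diag=8, rhs=38; c'=1/8, d'=19/4
back: M1=19/4
M: M0=0, M1=19/4, M2=0
seg 0: a=4, c=M0/2=0, d=(M1−M0)/(6·3)=19/72, b=Δ0−h0·(2M0+M1)/6=-89/24
seg 1: a=0, c=M1/2=19/8, d=(M2−M1)/(6·1)=-19/24, b=Δ1−h1·(2M1+M2)/6=41/12
t_q=3/4 → seg 0, τ=3/4; S=4+-89/24·τ+0·τ²+19/72·τ³=681/512

  seg 0: a=4 b=-89/24 c=0 d=19/72
  seg 1: a=0 b=41/12 c=19/8 d=-19/24
S(3/4) = 681/512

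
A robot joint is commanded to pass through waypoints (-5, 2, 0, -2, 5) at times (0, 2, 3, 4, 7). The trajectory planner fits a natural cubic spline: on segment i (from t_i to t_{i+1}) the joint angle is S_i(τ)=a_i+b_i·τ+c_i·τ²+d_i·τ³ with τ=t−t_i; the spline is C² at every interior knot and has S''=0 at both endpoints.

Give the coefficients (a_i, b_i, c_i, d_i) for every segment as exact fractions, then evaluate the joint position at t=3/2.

  seg 0: a=-5 b=1433/267 c=0 d=-997/2136
  seg 1: a=2 b=-125/534 c=-997/356 d=1105/1068
  seg 2: a=0 b=-2917/1068 c=27/89 d=457/1068
  seg 3: a=-2 b=-449/534 c=565/356 d=-565/3204
S(3/2) = 8403/5696

Δ: Δ0=7/2, Δ1=-2, Δ2=-2, Δ3=7/3
row 1: diag=6, rhs=-33; c'=1/6, d'=-11/2
row 2: denom=4−1·1/6=23/6; d'=(0−1·-11/2)/(23/6)=33/23
row 3: denom=8−1·6/23=178/23; d'=(26−1·33/23)/(178/23)=565/178
back: M3=565/178
back: M2=33/23−6/23·565/178=54/89
back: M1=-11/2−1/6·54/89=-997/178
M: M0=0, M1=-997/178, M2=54/89, M3=565/178, M4=0
seg 0: a=-5, c=M0/2=0, d=(M1−M0)/(6·2)=-997/2136, b=Δ0−h0·(2M0+M1)/6=1433/267
seg 1: a=2, c=M1/2=-997/356, d=(M2−M1)/(6·1)=1105/1068, b=Δ1−h1·(2M1+M2)/6=-125/534
seg 2: a=0, c=M2/2=27/89, d=(M3−M2)/(6·1)=457/1068, b=Δ2−h2·(2M2+M3)/6=-2917/1068
seg 3: a=-2, c=M3/2=565/356, d=(M4−M3)/(6·3)=-565/3204, b=Δ3−h3·(2M3+M4)/6=-449/534
t_q=3/2 → seg 0, τ=3/2; S=-5+1433/267·τ+0·τ²+-997/2136·τ³=8403/5696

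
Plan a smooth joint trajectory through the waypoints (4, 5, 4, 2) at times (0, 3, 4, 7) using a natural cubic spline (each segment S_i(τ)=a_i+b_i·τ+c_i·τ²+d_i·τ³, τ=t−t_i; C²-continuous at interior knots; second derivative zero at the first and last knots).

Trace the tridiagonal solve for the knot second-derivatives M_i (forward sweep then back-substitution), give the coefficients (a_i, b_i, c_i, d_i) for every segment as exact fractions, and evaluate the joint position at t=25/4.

Δ: Δ0=1/3, Δ1=-1, Δ2=-2/3
row 1: diag=8, rhs=-8; c'=1/8, d'=-1
row 2: denom=8−1·1/8=63/8; d'=(2−1·-1)/(63/8)=8/21
back: M2=8/21
back: M1=-1−1/8·8/21=-22/21
M: M0=0, M1=-22/21, M2=8/21, M3=0
seg 0: a=4, c=M0/2=0, d=(M1−M0)/(6·3)=-11/189, b=Δ0−h0·(2M0+M1)/6=6/7
seg 1: a=5, c=M1/2=-11/21, d=(M2−M1)/(6·1)=5/21, b=Δ1−h1·(2M1+M2)/6=-5/7
seg 2: a=4, c=M2/2=4/21, d=(M3−M2)/(6·3)=-4/189, b=Δ2−h2·(2M2+M3)/6=-22/21
t_q=25/4 → seg 2, τ=9/4; S=4+-22/21·τ+4/21·τ²+-4/189·τ³=265/112

  seg 0: a=4 b=6/7 c=0 d=-11/189
  seg 1: a=5 b=-5/7 c=-11/21 d=5/21
  seg 2: a=4 b=-22/21 c=4/21 d=-4/189
S(25/4) = 265/112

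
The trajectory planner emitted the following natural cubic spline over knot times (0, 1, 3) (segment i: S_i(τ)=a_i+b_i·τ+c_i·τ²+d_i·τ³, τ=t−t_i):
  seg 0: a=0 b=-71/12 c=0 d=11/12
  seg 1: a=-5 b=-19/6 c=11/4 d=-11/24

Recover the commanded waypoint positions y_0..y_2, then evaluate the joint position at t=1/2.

y_0=0 y_1=-5 y_2=-4
S(1/2) = -91/32

y_0 = S_0(0) = a_0 = 0
y_1 = S_1(0) = a_1 = -5
y_2 = S_1(2) = -4
t_q=1/2 is in segment 0 (τ=1/2); S_0(τ)=-91/32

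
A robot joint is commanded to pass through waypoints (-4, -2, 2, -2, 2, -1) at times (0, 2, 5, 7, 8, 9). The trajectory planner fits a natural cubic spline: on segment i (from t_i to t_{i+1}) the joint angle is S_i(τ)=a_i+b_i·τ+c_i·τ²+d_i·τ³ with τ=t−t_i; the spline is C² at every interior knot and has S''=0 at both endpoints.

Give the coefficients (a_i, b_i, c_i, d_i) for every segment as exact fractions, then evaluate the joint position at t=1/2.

  seg 0: a=-4 b=2875/5799 c=0 d=731/5799
  seg 1: a=-2 b=11647/5799 c=1462/1933 d=-1897/5799
  seg 2: a=2 b=-13256/5799 c=-4229/1933 d=6758/5799
  seg 3: a=-2 b=17092/5799 c=9287/1933 d=-21757/5799
  seg 4: a=2 b=7543/5799 c=-12470/1933 d=12470/5799
S(1/2) = -57779/15464

Δ: Δ0=1, Δ1=4/3, Δ2=-2, Δ3=4, Δ4=-3
row 1: diag=10, rhs=2; c'=3/10, d'=1/5
row 2: denom=10−3·3/10=91/10; d'=(-20−3·1/5)/(91/10)=-206/91
row 3: denom=6−2·20/91=506/91; d'=(36−2·-206/91)/(506/91)=1844/253
row 4: denom=4−1·91/506=1933/506; d'=(-42−1·1844/253)/(1933/506)=-24940/1933
back: M4=-24940/1933
back: M3=1844/253−91/506·-24940/1933=18574/1933
back: M2=-206/91−20/91·18574/1933=-8458/1933
back: M1=1/5−3/10·-8458/1933=2924/1933
M: M0=0, M1=2924/1933, M2=-8458/1933, M3=18574/1933, M4=-24940/1933, M5=0
seg 0: a=-4, c=M0/2=0, d=(M1−M0)/(6·2)=731/5799, b=Δ0−h0·(2M0+M1)/6=2875/5799
seg 1: a=-2, c=M1/2=1462/1933, d=(M2−M1)/(6·3)=-1897/5799, b=Δ1−h1·(2M1+M2)/6=11647/5799
seg 2: a=2, c=M2/2=-4229/1933, d=(M3−M2)/(6·2)=6758/5799, b=Δ2−h2·(2M2+M3)/6=-13256/5799
seg 3: a=-2, c=M3/2=9287/1933, d=(M4−M3)/(6·1)=-21757/5799, b=Δ3−h3·(2M3+M4)/6=17092/5799
seg 4: a=2, c=M4/2=-12470/1933, d=(M5−M4)/(6·1)=12470/5799, b=Δ4−h4·(2M4+M5)/6=7543/5799
t_q=1/2 → seg 0, τ=1/2; S=-4+2875/5799·τ+0·τ²+731/5799·τ³=-57779/15464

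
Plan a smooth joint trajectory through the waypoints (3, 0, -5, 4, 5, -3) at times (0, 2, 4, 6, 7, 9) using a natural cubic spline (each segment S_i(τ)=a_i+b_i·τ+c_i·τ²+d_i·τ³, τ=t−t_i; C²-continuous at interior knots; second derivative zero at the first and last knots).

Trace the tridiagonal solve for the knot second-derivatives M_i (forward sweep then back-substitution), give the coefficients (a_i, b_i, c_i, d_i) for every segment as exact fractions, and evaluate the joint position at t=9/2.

Δ: Δ0=-3/2, Δ1=-5/2, Δ2=9/2, Δ3=1, Δ4=-4
row 1: diag=8, rhs=-6; c'=1/4, d'=-3/4
row 2: denom=8−2·1/4=15/2; d'=(42−2·-3/4)/(15/2)=29/5
row 3: denom=6−2·4/15=82/15; d'=(-21−2·29/5)/(82/15)=-489/82
row 4: denom=6−1·15/82=477/82; d'=(-30−1·-489/82)/(477/82)=-219/53
back: M4=-219/53
back: M3=-489/82−15/82·-219/53=-276/53
back: M2=29/5−4/15·-276/53=381/53
back: M1=-3/4−1/4·381/53=-135/53
M: M0=0, M1=-135/53, M2=381/53, M3=-276/53, M4=-219/53, M5=0
seg 0: a=3, c=M0/2=0, d=(M1−M0)/(6·2)=-45/212, b=Δ0−h0·(2M0+M1)/6=-69/106
seg 1: a=0, c=M1/2=-135/106, d=(M2−M1)/(6·2)=43/53, b=Δ1−h1·(2M1+M2)/6=-339/106
seg 2: a=-5, c=M2/2=381/106, d=(M3−M2)/(6·2)=-219/212, b=Δ2−h2·(2M2+M3)/6=153/106
seg 3: a=4, c=M3/2=-138/53, d=(M4−M3)/(6·1)=19/106, b=Δ3−h3·(2M3+M4)/6=363/106
seg 4: a=5, c=M4/2=-219/106, d=(M5−M4)/(6·2)=73/212, b=Δ4−h4·(2M4+M5)/6=-66/53
t_q=9/2 → seg 2, τ=1/2; S=-5+153/106·τ+381/106·τ²+-219/212·τ³=-5951/1696

  seg 0: a=3 b=-69/106 c=0 d=-45/212
  seg 1: a=0 b=-339/106 c=-135/106 d=43/53
  seg 2: a=-5 b=153/106 c=381/106 d=-219/212
  seg 3: a=4 b=363/106 c=-138/53 d=19/106
  seg 4: a=5 b=-66/53 c=-219/106 d=73/212
S(9/2) = -5951/1696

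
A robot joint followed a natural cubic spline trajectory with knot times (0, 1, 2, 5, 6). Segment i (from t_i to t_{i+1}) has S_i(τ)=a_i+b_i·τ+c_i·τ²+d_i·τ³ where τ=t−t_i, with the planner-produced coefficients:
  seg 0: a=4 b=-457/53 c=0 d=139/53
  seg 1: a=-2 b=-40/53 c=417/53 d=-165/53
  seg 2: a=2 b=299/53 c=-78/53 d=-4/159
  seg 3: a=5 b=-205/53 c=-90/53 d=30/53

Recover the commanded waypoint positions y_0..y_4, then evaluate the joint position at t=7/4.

y_0=4 y_1=-2 y_2=2 y_3=5 y_4=0
S(7/4) = 1853/3392

y_0 = S_0(0) = a_0 = 4
y_1 = S_1(0) = a_1 = -2
y_2 = S_2(0) = a_2 = 2
y_3 = S_3(0) = a_3 = 5
y_4 = S_3(1) = 0
t_q=7/4 is in segment 1 (τ=3/4); S_1(τ)=1853/3392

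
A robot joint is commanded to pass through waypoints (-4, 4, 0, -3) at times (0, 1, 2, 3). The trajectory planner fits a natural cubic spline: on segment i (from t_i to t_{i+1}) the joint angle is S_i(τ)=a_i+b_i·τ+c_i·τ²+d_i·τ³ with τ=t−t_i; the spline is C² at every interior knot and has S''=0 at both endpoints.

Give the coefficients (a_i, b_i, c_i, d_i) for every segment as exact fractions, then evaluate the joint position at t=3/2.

  seg 0: a=-4 b=169/15 c=0 d=-49/15
  seg 1: a=4 b=22/15 c=-49/5 d=13/3
  seg 2: a=0 b=-77/15 c=16/5 d=-16/15
S(3/2) = 113/40

Δ: Δ0=8, Δ1=-4, Δ2=-3
row 1: diag=4, rhs=-72; c'=1/4, d'=-18
row 2: denom=4−1·1/4=15/4; d'=(6−1·-18)/(15/4)=32/5
back: M2=32/5
back: M1=-18−1/4·32/5=-98/5
M: M0=0, M1=-98/5, M2=32/5, M3=0
seg 0: a=-4, c=M0/2=0, d=(M1−M0)/(6·1)=-49/15, b=Δ0−h0·(2M0+M1)/6=169/15
seg 1: a=4, c=M1/2=-49/5, d=(M2−M1)/(6·1)=13/3, b=Δ1−h1·(2M1+M2)/6=22/15
seg 2: a=0, c=M2/2=16/5, d=(M3−M2)/(6·1)=-16/15, b=Δ2−h2·(2M2+M3)/6=-77/15
t_q=3/2 → seg 1, τ=1/2; S=4+22/15·τ+-49/5·τ²+13/3·τ³=113/40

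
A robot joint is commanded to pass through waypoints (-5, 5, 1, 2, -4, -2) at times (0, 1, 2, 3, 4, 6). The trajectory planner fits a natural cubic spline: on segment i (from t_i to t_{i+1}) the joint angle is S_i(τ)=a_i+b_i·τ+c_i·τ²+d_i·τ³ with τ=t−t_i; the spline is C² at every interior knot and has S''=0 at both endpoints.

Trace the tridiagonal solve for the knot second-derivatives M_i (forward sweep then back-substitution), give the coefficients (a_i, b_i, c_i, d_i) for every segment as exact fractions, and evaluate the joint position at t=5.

Δ: Δ0=10, Δ1=-4, Δ2=1, Δ3=-6, Δ4=1
row 1: diag=4, rhs=-84; c'=1/4, d'=-21
row 2: denom=4−1·1/4=15/4; d'=(30−1·-21)/(15/4)=68/5
row 3: denom=4−1·4/15=56/15; d'=(-42−1·68/5)/(56/15)=-417/28
row 4: denom=6−1·15/56=321/56; d'=(42−1·-417/28)/(321/56)=1062/107
back: M4=1062/107
back: M3=-417/28−15/56·1062/107=-1878/107
back: M2=68/5−4/15·-1878/107=1956/107
back: M1=-21−1/4·1956/107=-2736/107
M: M0=0, M1=-2736/107, M2=1956/107, M3=-1878/107, M4=1062/107, M5=0
seg 0: a=-5, c=M0/2=0, d=(M1−M0)/(6·1)=-456/107, b=Δ0−h0·(2M0+M1)/6=1526/107
seg 1: a=5, c=M1/2=-1368/107, d=(M2−M1)/(6·1)=782/107, b=Δ1−h1·(2M1+M2)/6=158/107
seg 2: a=1, c=M2/2=978/107, d=(M3−M2)/(6·1)=-639/107, b=Δ2−h2·(2M2+M3)/6=-232/107
seg 3: a=2, c=M3/2=-939/107, d=(M4−M3)/(6·1)=490/107, b=Δ3−h3·(2M3+M4)/6=-193/107
seg 4: a=-4, c=M4/2=531/107, d=(M5−M4)/(6·2)=-177/214, b=Δ4−h4·(2M4+M5)/6=-601/107
t_q=5 → seg 4, τ=1; S=-4+-601/107·τ+531/107·τ²+-177/214·τ³=-1173/214

  seg 0: a=-5 b=1526/107 c=0 d=-456/107
  seg 1: a=5 b=158/107 c=-1368/107 d=782/107
  seg 2: a=1 b=-232/107 c=978/107 d=-639/107
  seg 3: a=2 b=-193/107 c=-939/107 d=490/107
  seg 4: a=-4 b=-601/107 c=531/107 d=-177/214
S(5) = -1173/214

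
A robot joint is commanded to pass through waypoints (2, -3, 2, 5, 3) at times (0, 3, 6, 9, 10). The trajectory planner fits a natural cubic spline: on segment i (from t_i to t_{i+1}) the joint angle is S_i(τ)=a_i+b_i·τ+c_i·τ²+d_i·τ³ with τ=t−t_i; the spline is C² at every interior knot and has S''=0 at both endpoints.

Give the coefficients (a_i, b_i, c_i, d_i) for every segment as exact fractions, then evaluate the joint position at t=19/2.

  seg 0: a=2 b=-91/36 c=0 d=31/324
  seg 1: a=-3 b=1/18 c=31/36 d=-35/324
  seg 2: a=2 b=83/36 c=-1/9 d=-35/324
  seg 3: a=5 b=-23/18 c=-13/12 d=13/36
S(19/2) = 397/96

Δ: Δ0=-5/3, Δ1=5/3, Δ2=1, Δ3=-2
row 1: diag=12, rhs=20; c'=1/4, d'=5/3
row 2: denom=12−3·1/4=45/4; d'=(-4−3·5/3)/(45/4)=-4/5
row 3: denom=8−3·4/15=36/5; d'=(-18−3·-4/5)/(36/5)=-13/6
back: M3=-13/6
back: M2=-4/5−4/15·-13/6=-2/9
back: M1=5/3−1/4·-2/9=31/18
M: M0=0, M1=31/18, M2=-2/9, M3=-13/6, M4=0
seg 0: a=2, c=M0/2=0, d=(M1−M0)/(6·3)=31/324, b=Δ0−h0·(2M0+M1)/6=-91/36
seg 1: a=-3, c=M1/2=31/36, d=(M2−M1)/(6·3)=-35/324, b=Δ1−h1·(2M1+M2)/6=1/18
seg 2: a=2, c=M2/2=-1/9, d=(M3−M2)/(6·3)=-35/324, b=Δ2−h2·(2M2+M3)/6=83/36
seg 3: a=5, c=M3/2=-13/12, d=(M4−M3)/(6·1)=13/36, b=Δ3−h3·(2M3+M4)/6=-23/18
t_q=19/2 → seg 3, τ=1/2; S=5+-23/18·τ+-13/12·τ²+13/36·τ³=397/96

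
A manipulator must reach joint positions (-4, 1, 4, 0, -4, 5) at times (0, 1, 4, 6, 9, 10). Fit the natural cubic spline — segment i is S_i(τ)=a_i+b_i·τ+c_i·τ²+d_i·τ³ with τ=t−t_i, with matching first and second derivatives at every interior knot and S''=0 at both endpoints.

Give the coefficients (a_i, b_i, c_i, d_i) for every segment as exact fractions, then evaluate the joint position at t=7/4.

Δ: Δ0=5, Δ1=1, Δ2=-2, Δ3=-4/3, Δ4=9
row 1: diag=8, rhs=-24; c'=3/8, d'=-3
row 2: denom=10−3·3/8=71/8; d'=(-18−3·-3)/(71/8)=-72/71
row 3: denom=10−2·16/71=678/71; d'=(4−2·-72/71)/(678/71)=214/339
row 4: denom=8−3·71/226=1595/226; d'=(62−3·214/339)/(1595/226)=13584/1595
back: M4=13584/1595
back: M3=214/339−71/226·13584/1595=-9782/4785
back: M2=-72/71−16/71·-9782/4785=-2648/4785
back: M1=-3−3/8·-2648/4785=-4454/1595
M: M0=0, M1=-4454/1595, M2=-2648/4785, M3=-9782/4785, M4=13584/1595, M5=0
seg 0: a=-4, c=M0/2=0, d=(M1−M0)/(6·1)=-2227/4785, b=Δ0−h0·(2M0+M1)/6=26152/4785
seg 1: a=1, c=M1/2=-2227/1595, d=(M2−M1)/(6·3)=487/3915, b=Δ1−h1·(2M1+M2)/6=19471/4785
seg 2: a=4, c=M2/2=-1324/4785, d=(M3−M2)/(6·2)=-41/330, b=Δ2−h2·(2M2+M3)/6=-4544/4785
seg 3: a=0, c=M3/2=-4891/4785, d=(M4−M3)/(6·3)=2297/3915, b=Δ3−h3·(2M3+M4)/6=-5658/1595
seg 4: a=-4, c=M4/2=6792/1595, d=(M5−M4)/(6·1)=-2264/1595, b=Δ4−h4·(2M4+M5)/6=9827/1595
t_q=7/4 → seg 1, τ=3/4; S=1+19471/4785·τ+-2227/1595·τ²+487/3915·τ³=338801/102080

  seg 0: a=-4 b=26152/4785 c=0 d=-2227/4785
  seg 1: a=1 b=19471/4785 c=-2227/1595 d=487/3915
  seg 2: a=4 b=-4544/4785 c=-1324/4785 d=-41/330
  seg 3: a=0 b=-5658/1595 c=-4891/4785 d=2297/3915
  seg 4: a=-4 b=9827/1595 c=6792/1595 d=-2264/1595
S(7/4) = 338801/102080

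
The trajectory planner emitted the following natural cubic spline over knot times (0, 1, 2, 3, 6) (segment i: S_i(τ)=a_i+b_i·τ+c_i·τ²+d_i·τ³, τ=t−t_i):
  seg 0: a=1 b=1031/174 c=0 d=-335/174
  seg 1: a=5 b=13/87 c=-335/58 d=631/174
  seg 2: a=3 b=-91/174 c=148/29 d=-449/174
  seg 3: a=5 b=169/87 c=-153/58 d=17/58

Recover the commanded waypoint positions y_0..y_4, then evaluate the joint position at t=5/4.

y_0=1 y_1=5 y_2=3 y_3=5 y_4=-5
S(5/4) = 17569/3712

y_0 = S_0(0) = a_0 = 1
y_1 = S_1(0) = a_1 = 5
y_2 = S_2(0) = a_2 = 3
y_3 = S_3(0) = a_3 = 5
y_4 = S_3(3) = -5
t_q=5/4 is in segment 1 (τ=1/4); S_1(τ)=17569/3712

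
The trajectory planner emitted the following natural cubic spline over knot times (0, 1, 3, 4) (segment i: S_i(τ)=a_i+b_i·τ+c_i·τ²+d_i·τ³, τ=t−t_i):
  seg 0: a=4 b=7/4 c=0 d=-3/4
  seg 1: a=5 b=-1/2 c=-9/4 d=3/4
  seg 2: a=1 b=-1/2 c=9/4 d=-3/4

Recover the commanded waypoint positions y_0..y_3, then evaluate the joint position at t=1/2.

y_0 = S_0(0) = a_0 = 4
y_1 = S_1(0) = a_1 = 5
y_2 = S_2(0) = a_2 = 1
y_3 = S_2(1) = 2
t_q=1/2 is in segment 0 (τ=1/2); S_0(τ)=153/32

y_0=4 y_1=5 y_2=1 y_3=2
S(1/2) = 153/32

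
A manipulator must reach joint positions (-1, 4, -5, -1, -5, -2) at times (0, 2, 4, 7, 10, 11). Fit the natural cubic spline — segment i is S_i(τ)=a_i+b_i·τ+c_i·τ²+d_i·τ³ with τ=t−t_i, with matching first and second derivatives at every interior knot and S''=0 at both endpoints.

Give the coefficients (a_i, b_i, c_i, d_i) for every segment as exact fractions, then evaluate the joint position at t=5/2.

  seg 0: a=-1 b=2392/503 c=0 d=-2269/4024
  seg 1: a=4 b=-2023/1006 c=-6807/2012 d=4303/4024
  seg 2: a=-5 b=-1364/503 c=3051/1006 d=-15251/27162
  seg 3: a=-1 b=327/1006 c=-3049/1509 d=13289/27162
  seg 4: a=-5 b=710/503 c=2397/1006 d=-799/1006
S(5/2) = 73475/32192

Δ: Δ0=5/2, Δ1=-9/2, Δ2=4/3, Δ3=-4/3, Δ4=3
row 1: diag=8, rhs=-42; c'=1/4, d'=-21/4
row 2: denom=10−2·1/4=19/2; d'=(35−2·-21/4)/(19/2)=91/19
row 3: denom=12−3·6/19=210/19; d'=(-16−3·91/19)/(210/19)=-577/210
row 4: denom=8−3·19/70=503/70; d'=(26−3·-577/210)/(503/70)=2397/503
back: M4=2397/503
back: M3=-577/210−19/70·2397/503=-6098/1509
back: M2=91/19−6/19·-6098/1509=3051/503
back: M1=-21/4−1/4·3051/503=-6807/1006
M: M0=0, M1=-6807/1006, M2=3051/503, M3=-6098/1509, M4=2397/503, M5=0
seg 0: a=-1, c=M0/2=0, d=(M1−M0)/(6·2)=-2269/4024, b=Δ0−h0·(2M0+M1)/6=2392/503
seg 1: a=4, c=M1/2=-6807/2012, d=(M2−M1)/(6·2)=4303/4024, b=Δ1−h1·(2M1+M2)/6=-2023/1006
seg 2: a=-5, c=M2/2=3051/1006, d=(M3−M2)/(6·3)=-15251/27162, b=Δ2−h2·(2M2+M3)/6=-1364/503
seg 3: a=-1, c=M3/2=-3049/1509, d=(M4−M3)/(6·3)=13289/27162, b=Δ3−h3·(2M3+M4)/6=327/1006
seg 4: a=-5, c=M4/2=2397/1006, d=(M5−M4)/(6·1)=-799/1006, b=Δ4−h4·(2M4+M5)/6=710/503
t_q=5/2 → seg 1, τ=1/2; S=4+-2023/1006·τ+-6807/2012·τ²+4303/4024·τ³=73475/32192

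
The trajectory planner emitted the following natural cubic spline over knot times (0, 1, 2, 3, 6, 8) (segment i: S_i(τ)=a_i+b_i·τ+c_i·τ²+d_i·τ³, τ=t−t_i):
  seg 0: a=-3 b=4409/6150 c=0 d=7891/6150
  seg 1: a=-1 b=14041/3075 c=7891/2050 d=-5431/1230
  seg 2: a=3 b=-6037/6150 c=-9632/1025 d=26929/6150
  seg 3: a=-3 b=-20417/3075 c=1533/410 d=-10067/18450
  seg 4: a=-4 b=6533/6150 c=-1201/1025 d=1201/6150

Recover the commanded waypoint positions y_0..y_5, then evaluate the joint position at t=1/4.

y_0 = S_0(0) = a_0 = -3
y_1 = S_1(0) = a_1 = -1
y_2 = S_2(0) = a_2 = 3
y_3 = S_3(0) = a_3 = -3
y_4 = S_4(0) = a_4 = -4
y_5 = S_4(2) = -5
t_q=1/4 is in segment 0 (τ=1/4); S_0(τ)=-73491/26240

y_0=-3 y_1=-1 y_2=3 y_3=-3 y_4=-4 y_5=-5
S(1/4) = -73491/26240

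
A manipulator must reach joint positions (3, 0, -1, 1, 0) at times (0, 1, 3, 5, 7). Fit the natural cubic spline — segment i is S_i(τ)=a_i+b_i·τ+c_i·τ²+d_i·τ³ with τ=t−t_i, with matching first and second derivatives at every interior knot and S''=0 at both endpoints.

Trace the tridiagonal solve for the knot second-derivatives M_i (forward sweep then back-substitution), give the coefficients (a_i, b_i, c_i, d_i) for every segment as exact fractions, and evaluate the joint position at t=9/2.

Δ: Δ0=-3, Δ1=-1/2, Δ2=1, Δ3=-1/2
row 1: diag=6, rhs=15; c'=1/3, d'=5/2
row 2: denom=8−2·1/3=22/3; d'=(9−2·5/2)/(22/3)=6/11
row 3: denom=8−2·3/11=82/11; d'=(-9−2·6/11)/(82/11)=-111/82
back: M3=-111/82
back: M2=6/11−3/11·-111/82=75/82
back: M1=5/2−1/3·75/82=90/41
M: M0=0, M1=90/41, M2=75/82, M3=-111/82, M4=0
seg 0: a=3, c=M0/2=0, d=(M1−M0)/(6·1)=15/41, b=Δ0−h0·(2M0+M1)/6=-138/41
seg 1: a=0, c=M1/2=45/41, d=(M2−M1)/(6·2)=-35/328, b=Δ1−h1·(2M1+M2)/6=-93/41
seg 2: a=-1, c=M2/2=75/164, d=(M3−M2)/(6·2)=-31/164, b=Δ2−h2·(2M2+M3)/6=69/82
seg 3: a=1, c=M3/2=-111/164, d=(M4−M3)/(6·2)=37/328, b=Δ3−h3·(2M3+M4)/6=33/82
t_q=9/2 → seg 2, τ=3/2; S=-1+69/82·τ+75/164·τ²+-31/164·τ³=857/1312

  seg 0: a=3 b=-138/41 c=0 d=15/41
  seg 1: a=0 b=-93/41 c=45/41 d=-35/328
  seg 2: a=-1 b=69/82 c=75/164 d=-31/164
  seg 3: a=1 b=33/82 c=-111/164 d=37/328
S(9/2) = 857/1312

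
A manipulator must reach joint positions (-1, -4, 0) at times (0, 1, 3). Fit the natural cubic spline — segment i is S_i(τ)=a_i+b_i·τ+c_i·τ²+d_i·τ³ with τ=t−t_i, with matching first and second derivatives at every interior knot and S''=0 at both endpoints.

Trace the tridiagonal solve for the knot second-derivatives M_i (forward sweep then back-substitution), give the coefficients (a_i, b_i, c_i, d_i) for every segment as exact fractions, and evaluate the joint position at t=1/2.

Δ: Δ0=-3, Δ1=2
row 1: diag=6, rhs=30; c'=1/3, d'=5
back: M1=5
M: M0=0, M1=5, M2=0
seg 0: a=-1, c=M0/2=0, d=(M1−M0)/(6·1)=5/6, b=Δ0−h0·(2M0+M1)/6=-23/6
seg 1: a=-4, c=M1/2=5/2, d=(M2−M1)/(6·2)=-5/12, b=Δ1−h1·(2M1+M2)/6=-4/3
t_q=1/2 → seg 0, τ=1/2; S=-1+-23/6·τ+0·τ²+5/6·τ³=-45/16

  seg 0: a=-1 b=-23/6 c=0 d=5/6
  seg 1: a=-4 b=-4/3 c=5/2 d=-5/12
S(1/2) = -45/16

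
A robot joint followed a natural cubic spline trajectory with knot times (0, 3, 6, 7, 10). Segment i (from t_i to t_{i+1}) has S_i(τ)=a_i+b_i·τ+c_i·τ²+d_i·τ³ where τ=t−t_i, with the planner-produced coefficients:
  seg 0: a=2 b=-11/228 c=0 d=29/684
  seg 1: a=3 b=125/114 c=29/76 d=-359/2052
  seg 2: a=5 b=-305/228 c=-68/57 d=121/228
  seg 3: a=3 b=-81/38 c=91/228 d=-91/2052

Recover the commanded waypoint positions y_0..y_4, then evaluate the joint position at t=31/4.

y_0 = S_0(0) = a_0 = 2
y_1 = S_1(0) = a_1 = 3
y_2 = S_2(0) = a_2 = 5
y_3 = S_3(0) = a_3 = 3
y_4 = S_3(3) = -1
t_q=31/4 is in segment 3 (τ=3/4); S_3(τ)=7817/4864

y_0=2 y_1=3 y_2=5 y_3=3 y_4=-1
S(31/4) = 7817/4864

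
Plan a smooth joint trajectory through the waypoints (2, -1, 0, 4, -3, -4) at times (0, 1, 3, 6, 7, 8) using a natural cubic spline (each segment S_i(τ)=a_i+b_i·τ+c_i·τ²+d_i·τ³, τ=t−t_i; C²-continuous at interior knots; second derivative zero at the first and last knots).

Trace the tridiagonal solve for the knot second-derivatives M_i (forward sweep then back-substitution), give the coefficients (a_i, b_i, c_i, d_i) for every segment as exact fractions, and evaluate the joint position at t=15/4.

Δ: Δ0=-3, Δ1=1/2, Δ2=4/3, Δ3=-7, Δ4=-1
row 1: diag=6, rhs=21; c'=1/3, d'=7/2
row 2: denom=10−2·1/3=28/3; d'=(5−2·7/2)/(28/3)=-3/14
row 3: denom=8−3·9/28=197/28; d'=(-50−3·-3/14)/(197/28)=-1382/197
row 4: denom=4−1·28/197=760/197; d'=(36−1·-1382/197)/(760/197)=223/20
back: M4=223/20
back: M3=-1382/197−28/197·223/20=-43/5
back: M2=-3/14−9/28·-43/5=51/20
back: M1=7/2−1/3·51/20=53/20
M: M0=0, M1=53/20, M2=51/20, M3=-43/5, M4=223/20, M5=0
seg 0: a=2, c=M0/2=0, d=(M1−M0)/(6·1)=53/120, b=Δ0−h0·(2M0+M1)/6=-413/120
seg 1: a=-1, c=M1/2=53/40, d=(M2−M1)/(6·2)=-1/120, b=Δ1−h1·(2M1+M2)/6=-127/60
seg 2: a=0, c=M2/2=51/40, d=(M3−M2)/(6·3)=-223/360, b=Δ2−h2·(2M2+M3)/6=37/12
seg 3: a=4, c=M3/2=-43/10, d=(M4−M3)/(6·1)=79/24, b=Δ3−h3·(2M3+M4)/6=-719/120
seg 4: a=-3, c=M4/2=223/40, d=(M5−M4)/(6·1)=-223/120, b=Δ4−h4·(2M4+M5)/6=-283/60
t_q=15/4 → seg 2, τ=3/4; S=0+37/12·τ+51/40·τ²+-223/360·τ³=7087/2560

  seg 0: a=2 b=-413/120 c=0 d=53/120
  seg 1: a=-1 b=-127/60 c=53/40 d=-1/120
  seg 2: a=0 b=37/12 c=51/40 d=-223/360
  seg 3: a=4 b=-719/120 c=-43/10 d=79/24
  seg 4: a=-3 b=-283/60 c=223/40 d=-223/120
S(15/4) = 7087/2560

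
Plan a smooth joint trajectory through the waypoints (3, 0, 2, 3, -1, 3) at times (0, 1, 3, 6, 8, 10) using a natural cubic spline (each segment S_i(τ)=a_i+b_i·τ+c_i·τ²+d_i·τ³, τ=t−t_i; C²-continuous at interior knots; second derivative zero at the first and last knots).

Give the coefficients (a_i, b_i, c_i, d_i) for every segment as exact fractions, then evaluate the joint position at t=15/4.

  seg 0: a=3 b=-2656/717 c=0 d=505/717
  seg 1: a=0 b=-1141/717 c=505/239 d=-293/717
  seg 2: a=2 b=1403/717 c=-81/239 d=-145/2151
  seg 3: a=3 b=-1360/717 c=-226/239 d=641/1434
  seg 4: a=-1 b=-226/717 c=415/239 d=-415/1434
S(15/4) = 49689/15296

Δ: Δ0=-3, Δ1=1, Δ2=1/3, Δ3=-2, Δ4=2
row 1: diag=6, rhs=24; c'=1/3, d'=4
row 2: denom=10−2·1/3=28/3; d'=(-4−2·4)/(28/3)=-9/7
row 3: denom=10−3·9/28=253/28; d'=(-14−3·-9/7)/(253/28)=-284/253
row 4: denom=8−2·56/253=1912/253; d'=(24−2·-284/253)/(1912/253)=830/239
back: M4=830/239
back: M3=-284/253−56/253·830/239=-452/239
back: M2=-9/7−9/28·-452/239=-162/239
back: M1=4−1/3·-162/239=1010/239
M: M0=0, M1=1010/239, M2=-162/239, M3=-452/239, M4=830/239, M5=0
seg 0: a=3, c=M0/2=0, d=(M1−M0)/(6·1)=505/717, b=Δ0−h0·(2M0+M1)/6=-2656/717
seg 1: a=0, c=M1/2=505/239, d=(M2−M1)/(6·2)=-293/717, b=Δ1−h1·(2M1+M2)/6=-1141/717
seg 2: a=2, c=M2/2=-81/239, d=(M3−M2)/(6·3)=-145/2151, b=Δ2−h2·(2M2+M3)/6=1403/717
seg 3: a=3, c=M3/2=-226/239, d=(M4−M3)/(6·2)=641/1434, b=Δ3−h3·(2M3+M4)/6=-1360/717
seg 4: a=-1, c=M4/2=415/239, d=(M5−M4)/(6·2)=-415/1434, b=Δ4−h4·(2M4+M5)/6=-226/717
t_q=15/4 → seg 2, τ=3/4; S=2+1403/717·τ+-81/239·τ²+-145/2151·τ³=49689/15296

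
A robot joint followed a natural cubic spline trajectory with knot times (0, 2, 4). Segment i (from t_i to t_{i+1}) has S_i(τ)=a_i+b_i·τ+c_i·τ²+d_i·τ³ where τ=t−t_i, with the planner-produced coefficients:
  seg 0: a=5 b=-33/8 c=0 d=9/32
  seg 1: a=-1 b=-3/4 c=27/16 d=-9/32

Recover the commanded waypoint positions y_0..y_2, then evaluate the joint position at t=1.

y_0 = S_0(0) = a_0 = 5
y_1 = S_1(0) = a_1 = -1
y_2 = S_1(2) = 2
t_q=1 is in segment 0 (τ=1); S_0(τ)=37/32

y_0=5 y_1=-1 y_2=2
S(1) = 37/32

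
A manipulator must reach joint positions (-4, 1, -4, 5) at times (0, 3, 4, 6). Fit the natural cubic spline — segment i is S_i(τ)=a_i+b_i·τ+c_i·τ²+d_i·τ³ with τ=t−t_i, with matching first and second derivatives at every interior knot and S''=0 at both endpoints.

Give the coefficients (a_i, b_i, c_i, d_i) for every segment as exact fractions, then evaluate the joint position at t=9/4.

  seg 0: a=-4 b=1361/282 c=0 d=-33/94
  seg 1: a=1 b=-656/141 c=-297/94 d=793/282
  seg 2: a=-4 b=-715/282 c=248/47 d=-124/141
S(9/4) = 17207/6016

Δ: Δ0=5/3, Δ1=-5, Δ2=9/2
row 1: diag=8, rhs=-40; c'=1/8, d'=-5
row 2: denom=6−1·1/8=47/8; d'=(57−1·-5)/(47/8)=496/47
back: M2=496/47
back: M1=-5−1/8·496/47=-297/47
M: M0=0, M1=-297/47, M2=496/47, M3=0
seg 0: a=-4, c=M0/2=0, d=(M1−M0)/(6·3)=-33/94, b=Δ0−h0·(2M0+M1)/6=1361/282
seg 1: a=1, c=M1/2=-297/94, d=(M2−M1)/(6·1)=793/282, b=Δ1−h1·(2M1+M2)/6=-656/141
seg 2: a=-4, c=M2/2=248/47, d=(M3−M2)/(6·2)=-124/141, b=Δ2−h2·(2M2+M3)/6=-715/282
t_q=9/4 → seg 0, τ=9/4; S=-4+1361/282·τ+0·τ²+-33/94·τ³=17207/6016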